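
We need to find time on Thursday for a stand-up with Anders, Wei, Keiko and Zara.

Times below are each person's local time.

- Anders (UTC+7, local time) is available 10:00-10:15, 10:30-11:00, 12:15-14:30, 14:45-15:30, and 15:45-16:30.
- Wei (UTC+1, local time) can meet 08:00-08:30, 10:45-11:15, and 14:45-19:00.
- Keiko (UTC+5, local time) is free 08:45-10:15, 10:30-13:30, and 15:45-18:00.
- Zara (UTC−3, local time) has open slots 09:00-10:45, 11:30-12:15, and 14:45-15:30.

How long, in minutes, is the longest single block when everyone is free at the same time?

Anders → UTC: 03:00–03:15, 03:30–04:00, 05:15–07:30, 07:45–08:30, 08:45–09:30.
Wei → UTC: 07:00–07:30, 09:45–10:15, 13:45–18:00.
Keiko → UTC: 03:45–05:15, 05:30–08:30, 10:45–13:00.
Zara → UTC: 12:00–13:45, 14:30–15:15, 17:45–18:30.
Anders ∩ Wei: 07:00–07:30.
Anders ∩ Wei ∩ Keiko: 07:00–07:30.
Anders ∩ Wei ∩ Keiko ∩ Zara: (none).
No common window.

0 minutes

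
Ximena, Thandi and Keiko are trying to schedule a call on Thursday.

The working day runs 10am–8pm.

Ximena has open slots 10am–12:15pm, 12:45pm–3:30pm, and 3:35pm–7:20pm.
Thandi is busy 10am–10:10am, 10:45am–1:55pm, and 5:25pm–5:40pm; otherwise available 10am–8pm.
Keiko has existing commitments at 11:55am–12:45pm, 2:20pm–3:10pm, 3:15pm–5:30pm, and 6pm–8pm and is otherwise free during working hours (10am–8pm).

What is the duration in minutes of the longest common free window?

35 minutes

Thandi free within 10:00–20:00: 10:10–10:45, 13:55–17:25, 17:40–20:00.
Keiko free within 10:00–20:00: 10:00–11:55, 12:45–14:20, 15:10–15:15, 17:30–18:00.
Ximena ∩ Thandi: 10:10–10:45, 13:55–15:30, 15:35–17:25, 17:40–19:20.
Ximena ∩ Thandi ∩ Keiko: 10:10–10:45, 13:55–14:20, 15:10–15:15, 17:40–18:00.
Common window lengths: 35, 25, 5, 20 min; longest is 35.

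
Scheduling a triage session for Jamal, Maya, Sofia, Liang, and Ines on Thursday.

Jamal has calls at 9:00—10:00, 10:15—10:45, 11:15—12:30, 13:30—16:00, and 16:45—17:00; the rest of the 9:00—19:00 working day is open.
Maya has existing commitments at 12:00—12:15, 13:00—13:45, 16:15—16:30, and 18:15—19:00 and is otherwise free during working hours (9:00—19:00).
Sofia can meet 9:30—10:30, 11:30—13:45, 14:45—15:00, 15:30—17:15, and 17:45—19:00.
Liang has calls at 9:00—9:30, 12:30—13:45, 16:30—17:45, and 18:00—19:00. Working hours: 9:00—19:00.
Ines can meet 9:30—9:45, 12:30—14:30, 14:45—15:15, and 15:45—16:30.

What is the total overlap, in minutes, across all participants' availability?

15 minutes

Jamal free within 09:00–19:00: 10:00–10:15, 10:45–11:15, 12:30–13:30, 16:00–16:45, 17:00–19:00.
Maya free within 09:00–19:00: 09:00–12:00, 12:15–13:00, 13:45–16:15, 16:30–18:15.
Liang free within 09:00–19:00: 09:30–12:30, 13:45–16:30, 17:45–18:00.
Jamal ∩ Maya: 10:00–10:15, 10:45–11:15, 12:30–13:00, 16:00–16:15, 16:30–16:45, 17:00–18:15.
Jamal ∩ Maya ∩ Sofia: 10:00–10:15, 12:30–13:00, 16:00–16:15, 16:30–16:45, 17:00–17:15, 17:45–18:15.
Jamal ∩ Maya ∩ Sofia ∩ Liang: 10:00–10:15, 16:00–16:15, 17:45–18:00.
Jamal ∩ Maya ∩ Sofia ∩ Liang ∩ Ines: 16:00–16:15.
Total common minutes: 15.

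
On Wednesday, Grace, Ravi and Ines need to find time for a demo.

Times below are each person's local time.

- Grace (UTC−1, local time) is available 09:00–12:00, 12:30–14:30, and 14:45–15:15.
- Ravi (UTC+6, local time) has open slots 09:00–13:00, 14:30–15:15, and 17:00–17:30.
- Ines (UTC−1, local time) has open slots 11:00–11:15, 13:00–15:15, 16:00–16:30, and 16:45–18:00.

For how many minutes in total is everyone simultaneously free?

Grace → UTC: 10:00–13:00, 13:30–15:30, 15:45–16:15.
Ravi → UTC: 03:00–07:00, 08:30–09:15, 11:00–11:30.
Ines → UTC: 12:00–12:15, 14:00–16:15, 17:00–17:30, 17:45–19:00.
Grace ∩ Ravi: 11:00–11:30.
Grace ∩ Ravi ∩ Ines: (none).
Total common minutes: 0.

0 minutes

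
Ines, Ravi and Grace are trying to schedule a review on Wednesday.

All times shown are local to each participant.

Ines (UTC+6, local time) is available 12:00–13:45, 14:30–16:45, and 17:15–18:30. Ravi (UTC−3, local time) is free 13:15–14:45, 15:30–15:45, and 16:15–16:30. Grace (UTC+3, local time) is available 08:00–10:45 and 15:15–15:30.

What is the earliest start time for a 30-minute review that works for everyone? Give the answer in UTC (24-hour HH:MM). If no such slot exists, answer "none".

Ines → UTC: 06:00–07:45, 08:30–10:45, 11:15–12:30.
Ravi → UTC: 16:15–17:45, 18:30–18:45, 19:15–19:30.
Grace → UTC: 05:00–07:45, 12:15–12:30.
Ines ∩ Ravi: (none).
Ines ∩ Ravi ∩ Grace: (none).
Windows ≥ 30 min: (none).

none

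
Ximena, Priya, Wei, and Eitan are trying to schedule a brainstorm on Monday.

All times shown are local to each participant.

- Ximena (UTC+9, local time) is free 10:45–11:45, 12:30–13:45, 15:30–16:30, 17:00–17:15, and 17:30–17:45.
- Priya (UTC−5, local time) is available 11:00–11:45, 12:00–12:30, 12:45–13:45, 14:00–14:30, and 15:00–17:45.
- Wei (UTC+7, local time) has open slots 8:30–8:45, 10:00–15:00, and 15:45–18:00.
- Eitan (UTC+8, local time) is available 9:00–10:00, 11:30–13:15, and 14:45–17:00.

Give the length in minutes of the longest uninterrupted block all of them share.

Ximena → UTC: 01:45–02:45, 03:30–04:45, 06:30–07:30, 08:00–08:15, 08:30–08:45.
Priya → UTC: 16:00–16:45, 17:00–17:30, 17:45–18:45, 19:00–19:30, 20:00–22:45.
Wei → UTC: 01:30–01:45, 03:00–08:00, 08:45–11:00.
Eitan → UTC: 01:00–02:00, 03:30–05:15, 06:45–09:00.
Ximena ∩ Priya: (none).
Ximena ∩ Priya ∩ Wei: (none).
Ximena ∩ Priya ∩ Wei ∩ Eitan: (none).
No common window.

0 minutes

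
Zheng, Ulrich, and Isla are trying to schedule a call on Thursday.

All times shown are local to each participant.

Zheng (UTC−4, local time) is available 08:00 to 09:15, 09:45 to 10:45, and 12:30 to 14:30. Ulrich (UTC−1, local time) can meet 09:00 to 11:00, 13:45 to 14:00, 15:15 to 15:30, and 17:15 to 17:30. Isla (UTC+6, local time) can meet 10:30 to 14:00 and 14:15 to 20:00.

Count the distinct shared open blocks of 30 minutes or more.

Zheng → UTC: 12:00–13:15, 13:45–14:45, 16:30–18:30.
Ulrich → UTC: 10:00–12:00, 14:45–15:00, 16:15–16:30, 18:15–18:30.
Isla → UTC: 04:30–08:00, 08:15–14:00.
Zheng ∩ Ulrich: 18:15–18:30.
Zheng ∩ Ulrich ∩ Isla: (none).
Windows ≥ 30 min: (none).
That's 0 windows.

0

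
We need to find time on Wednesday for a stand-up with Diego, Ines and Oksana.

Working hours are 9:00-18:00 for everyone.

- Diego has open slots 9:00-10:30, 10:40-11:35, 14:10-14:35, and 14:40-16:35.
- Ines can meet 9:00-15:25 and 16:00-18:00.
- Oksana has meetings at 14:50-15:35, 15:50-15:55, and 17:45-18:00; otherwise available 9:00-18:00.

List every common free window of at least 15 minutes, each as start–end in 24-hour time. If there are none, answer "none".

09:00–10:30, 10:40–11:35, 14:10–14:35, 16:00–16:35

Oksana free within 09:00–18:00: 09:00–14:50, 15:35–15:50, 15:55–17:45.
Diego ∩ Ines: 09:00–10:30, 10:40–11:35, 14:10–14:35, 14:40–15:25, 16:00–16:35.
Diego ∩ Ines ∩ Oksana: 09:00–10:30, 10:40–11:35, 14:10–14:35, 14:40–14:50, 16:00–16:35.
Windows ≥ 15 min: 09:00–10:30, 10:40–11:35, 14:10–14:35, 16:00–16:35.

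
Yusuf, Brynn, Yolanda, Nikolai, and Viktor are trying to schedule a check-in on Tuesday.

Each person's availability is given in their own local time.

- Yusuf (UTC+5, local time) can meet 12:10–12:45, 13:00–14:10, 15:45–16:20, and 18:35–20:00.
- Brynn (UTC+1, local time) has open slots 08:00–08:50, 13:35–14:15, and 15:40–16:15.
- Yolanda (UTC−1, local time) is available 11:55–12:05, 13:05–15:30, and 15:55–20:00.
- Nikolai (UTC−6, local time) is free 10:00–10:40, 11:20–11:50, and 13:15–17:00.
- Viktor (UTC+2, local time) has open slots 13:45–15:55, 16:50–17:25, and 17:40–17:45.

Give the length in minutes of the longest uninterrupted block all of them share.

Yusuf → UTC: 07:10–07:45, 08:00–09:10, 10:45–11:20, 13:35–15:00.
Brynn → UTC: 07:00–07:50, 12:35–13:15, 14:40–15:15.
Yolanda → UTC: 12:55–13:05, 14:05–16:30, 16:55–21:00.
Nikolai → UTC: 16:00–16:40, 17:20–17:50, 19:15–23:00.
Viktor → UTC: 11:45–13:55, 14:50–15:25, 15:40–15:45.
Yusuf ∩ Brynn: 07:10–07:45, 14:40–15:00.
Yusuf ∩ Brynn ∩ Yolanda: 14:40–15:00.
Yusuf ∩ Brynn ∩ Yolanda ∩ Nikolai: (none).
Yusuf ∩ Brynn ∩ Yolanda ∩ Nikolai ∩ Viktor: (none).
No common window.

0 minutes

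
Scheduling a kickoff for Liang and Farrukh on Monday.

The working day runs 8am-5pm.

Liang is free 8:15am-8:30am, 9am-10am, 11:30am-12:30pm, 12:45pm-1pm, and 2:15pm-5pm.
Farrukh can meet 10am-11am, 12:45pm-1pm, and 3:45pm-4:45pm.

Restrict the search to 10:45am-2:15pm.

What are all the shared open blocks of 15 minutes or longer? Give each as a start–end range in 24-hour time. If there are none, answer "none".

Liang ∩ Farrukh: 12:45–13:00, 15:45–16:45.
Restricted to 10:45–14:15: 12:45–13:00.
Windows ≥ 15 min: 12:45–13:00.

12:45–13:00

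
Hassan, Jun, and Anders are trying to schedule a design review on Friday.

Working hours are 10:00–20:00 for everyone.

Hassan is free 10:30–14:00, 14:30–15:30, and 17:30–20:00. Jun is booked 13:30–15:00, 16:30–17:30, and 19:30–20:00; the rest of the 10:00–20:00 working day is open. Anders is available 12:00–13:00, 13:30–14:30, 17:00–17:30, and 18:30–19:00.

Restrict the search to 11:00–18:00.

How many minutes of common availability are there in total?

Jun free within 10:00–20:00: 10:00–13:30, 15:00–16:30, 17:30–19:30.
Hassan ∩ Jun: 10:30–13:30, 15:00–15:30, 17:30–19:30.
Hassan ∩ Jun ∩ Anders: 12:00–13:00, 18:30–19:00.
Restricted to 11:00–18:00: 12:00–13:00.
Total common minutes: 60.

60 minutes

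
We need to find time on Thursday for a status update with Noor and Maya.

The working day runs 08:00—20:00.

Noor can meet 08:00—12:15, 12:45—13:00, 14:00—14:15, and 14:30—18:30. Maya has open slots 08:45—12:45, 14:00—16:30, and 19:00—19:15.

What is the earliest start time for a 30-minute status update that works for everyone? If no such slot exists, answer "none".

08:45

Noor ∩ Maya: 08:45–12:15, 14:00–14:15, 14:30–16:30.
Windows ≥ 30 min: 08:45–12:15, 14:30–16:30.
Earliest such window starts at 08:45.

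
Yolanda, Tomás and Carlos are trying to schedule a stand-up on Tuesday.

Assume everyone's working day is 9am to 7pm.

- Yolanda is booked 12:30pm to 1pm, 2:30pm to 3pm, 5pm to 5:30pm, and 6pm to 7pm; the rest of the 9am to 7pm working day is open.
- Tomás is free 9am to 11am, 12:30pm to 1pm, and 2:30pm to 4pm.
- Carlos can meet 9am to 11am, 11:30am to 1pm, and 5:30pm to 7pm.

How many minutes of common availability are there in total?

120 minutes

Yolanda free within 09:00–19:00: 09:00–12:30, 13:00–14:30, 15:00–17:00, 17:30–18:00.
Yolanda ∩ Tomás: 09:00–11:00, 15:00–16:00.
Yolanda ∩ Tomás ∩ Carlos: 09:00–11:00.
Total common minutes: 120.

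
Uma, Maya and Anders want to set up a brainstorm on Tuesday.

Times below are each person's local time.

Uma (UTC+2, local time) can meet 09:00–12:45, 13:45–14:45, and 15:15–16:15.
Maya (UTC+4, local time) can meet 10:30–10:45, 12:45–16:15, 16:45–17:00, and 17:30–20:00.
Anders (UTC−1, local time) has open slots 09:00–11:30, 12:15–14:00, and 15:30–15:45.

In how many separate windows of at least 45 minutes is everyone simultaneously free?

Uma → UTC: 07:00–10:45, 11:45–12:45, 13:15–14:15.
Maya → UTC: 06:30–06:45, 08:45–12:15, 12:45–13:00, 13:30–16:00.
Anders → UTC: 10:00–12:30, 13:15–15:00, 16:30–16:45.
Uma ∩ Maya: 08:45–10:45, 11:45–12:15, 13:30–14:15.
Uma ∩ Maya ∩ Anders: 10:00–10:45, 11:45–12:15, 13:30–14:15.
Windows ≥ 45 min: 10:00–10:45, 13:30–14:15.
That's 2 windows.

2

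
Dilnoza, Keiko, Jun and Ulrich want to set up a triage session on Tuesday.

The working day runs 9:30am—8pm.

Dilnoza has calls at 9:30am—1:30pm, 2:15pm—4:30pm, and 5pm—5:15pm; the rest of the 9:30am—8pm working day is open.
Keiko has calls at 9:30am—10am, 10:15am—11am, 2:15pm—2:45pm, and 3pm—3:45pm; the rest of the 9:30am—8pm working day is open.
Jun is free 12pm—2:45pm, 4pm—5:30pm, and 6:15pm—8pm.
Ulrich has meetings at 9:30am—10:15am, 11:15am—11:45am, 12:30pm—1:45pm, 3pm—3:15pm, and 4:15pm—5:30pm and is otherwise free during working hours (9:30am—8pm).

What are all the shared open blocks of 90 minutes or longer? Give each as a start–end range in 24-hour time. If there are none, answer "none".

Dilnoza free within 09:30–20:00: 13:30–14:15, 16:30–17:00, 17:15–20:00.
Keiko free within 09:30–20:00: 10:00–10:15, 11:00–14:15, 14:45–15:00, 15:45–20:00.
Ulrich free within 09:30–20:00: 10:15–11:15, 11:45–12:30, 13:45–15:00, 15:15–16:15, 17:30–20:00.
Dilnoza ∩ Keiko: 13:30–14:15, 16:30–17:00, 17:15–20:00.
Dilnoza ∩ Keiko ∩ Jun: 13:30–14:15, 16:30–17:00, 17:15–17:30, 18:15–20:00.
Dilnoza ∩ Keiko ∩ Jun ∩ Ulrich: 13:45–14:15, 18:15–20:00.
Windows ≥ 90 min: 18:15–20:00.

18:15–20:00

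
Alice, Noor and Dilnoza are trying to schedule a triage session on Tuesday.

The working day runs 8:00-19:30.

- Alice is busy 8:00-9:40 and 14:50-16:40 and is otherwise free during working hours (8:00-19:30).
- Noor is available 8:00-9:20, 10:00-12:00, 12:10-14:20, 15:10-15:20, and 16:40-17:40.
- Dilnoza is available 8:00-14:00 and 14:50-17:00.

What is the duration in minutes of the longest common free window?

120 minutes

Alice free within 08:00–19:30: 09:40–14:50, 16:40–19:30.
Alice ∩ Noor: 10:00–12:00, 12:10–14:20, 16:40–17:40.
Alice ∩ Noor ∩ Dilnoza: 10:00–12:00, 12:10–14:00, 16:40–17:00.
Common window lengths: 120, 110, 20 min; longest is 120.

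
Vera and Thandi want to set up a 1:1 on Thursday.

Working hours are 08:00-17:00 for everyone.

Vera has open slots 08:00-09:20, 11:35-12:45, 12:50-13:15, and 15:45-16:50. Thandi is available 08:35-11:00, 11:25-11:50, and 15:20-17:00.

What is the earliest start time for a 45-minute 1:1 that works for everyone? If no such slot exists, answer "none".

08:35

Vera ∩ Thandi: 08:35–09:20, 11:35–11:50, 15:45–16:50.
Windows ≥ 45 min: 08:35–09:20, 15:45–16:50.
Earliest such window starts at 08:35.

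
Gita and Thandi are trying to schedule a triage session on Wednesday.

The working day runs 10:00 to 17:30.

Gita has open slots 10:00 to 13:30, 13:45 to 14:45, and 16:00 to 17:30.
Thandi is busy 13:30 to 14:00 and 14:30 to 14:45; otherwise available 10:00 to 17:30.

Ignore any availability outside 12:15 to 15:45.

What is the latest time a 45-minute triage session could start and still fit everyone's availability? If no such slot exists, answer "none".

Thandi free within 10:00–17:30: 10:00–13:30, 14:00–14:30, 14:45–17:30.
Gita ∩ Thandi: 10:00–13:30, 14:00–14:30, 16:00–17:30.
Restricted to 12:15–15:45: 12:15–13:30, 14:00–14:30.
Windows ≥ 45 min: 12:15–13:30.
Latest start in the last window 12:15–13:30 is 13:30 − 45 min = 12:45.

12:45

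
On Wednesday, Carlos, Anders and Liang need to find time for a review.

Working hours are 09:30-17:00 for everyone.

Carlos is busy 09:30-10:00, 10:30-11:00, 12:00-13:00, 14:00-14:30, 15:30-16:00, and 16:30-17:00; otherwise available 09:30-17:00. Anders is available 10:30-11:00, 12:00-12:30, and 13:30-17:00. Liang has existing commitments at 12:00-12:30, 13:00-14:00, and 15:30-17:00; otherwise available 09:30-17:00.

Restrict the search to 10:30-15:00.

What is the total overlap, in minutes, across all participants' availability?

Carlos free within 09:30–17:00: 10:00–10:30, 11:00–12:00, 13:00–14:00, 14:30–15:30, 16:00–16:30.
Liang free within 09:30–17:00: 09:30–12:00, 12:30–13:00, 14:00–15:30.
Carlos ∩ Anders: 13:30–14:00, 14:30–15:30, 16:00–16:30.
Carlos ∩ Anders ∩ Liang: 14:30–15:30.
Restricted to 10:30–15:00: 14:30–15:00.
Total common minutes: 30.

30 minutes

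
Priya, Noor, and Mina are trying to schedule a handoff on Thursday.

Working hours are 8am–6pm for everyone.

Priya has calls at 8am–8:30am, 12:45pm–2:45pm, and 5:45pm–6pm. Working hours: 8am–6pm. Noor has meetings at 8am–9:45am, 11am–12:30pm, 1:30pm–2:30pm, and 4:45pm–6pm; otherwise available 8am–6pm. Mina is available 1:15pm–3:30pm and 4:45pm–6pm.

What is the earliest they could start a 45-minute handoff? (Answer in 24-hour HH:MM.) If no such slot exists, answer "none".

Priya free within 08:00–18:00: 08:30–12:45, 14:45–17:45.
Noor free within 08:00–18:00: 09:45–11:00, 12:30–13:30, 14:30–16:45.
Priya ∩ Noor: 09:45–11:00, 12:30–12:45, 14:45–16:45.
Priya ∩ Noor ∩ Mina: 14:45–15:30.
Windows ≥ 45 min: 14:45–15:30.
Earliest such window starts at 14:45.

14:45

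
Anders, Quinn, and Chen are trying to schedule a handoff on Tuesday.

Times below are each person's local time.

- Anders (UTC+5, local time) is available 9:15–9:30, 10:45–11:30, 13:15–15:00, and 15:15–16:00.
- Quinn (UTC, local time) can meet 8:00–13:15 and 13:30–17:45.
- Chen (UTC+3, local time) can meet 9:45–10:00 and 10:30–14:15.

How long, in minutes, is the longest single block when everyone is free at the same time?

105 minutes

Anders → UTC: 04:15–04:30, 05:45–06:30, 08:15–10:00, 10:15–11:00.
Quinn → UTC: 08:00–13:15, 13:30–17:45.
Chen → UTC: 06:45–07:00, 07:30–11:15.
Anders ∩ Quinn: 08:15–10:00, 10:15–11:00.
Anders ∩ Quinn ∩ Chen: 08:15–10:00, 10:15–11:00.
Common window lengths: 105, 45 min; longest is 105.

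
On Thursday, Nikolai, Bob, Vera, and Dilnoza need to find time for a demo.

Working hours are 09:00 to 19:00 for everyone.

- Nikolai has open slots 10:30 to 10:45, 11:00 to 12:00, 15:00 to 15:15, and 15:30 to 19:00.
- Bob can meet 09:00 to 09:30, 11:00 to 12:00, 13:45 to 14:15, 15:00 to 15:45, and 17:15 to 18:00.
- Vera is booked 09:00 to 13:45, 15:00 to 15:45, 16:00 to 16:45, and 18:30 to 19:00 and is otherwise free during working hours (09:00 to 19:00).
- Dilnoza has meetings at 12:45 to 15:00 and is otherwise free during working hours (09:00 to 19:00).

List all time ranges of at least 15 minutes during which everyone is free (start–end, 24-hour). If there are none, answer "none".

17:15–18:00

Vera free within 09:00–19:00: 13:45–15:00, 15:45–16:00, 16:45–18:30.
Dilnoza free within 09:00–19:00: 09:00–12:45, 15:00–19:00.
Nikolai ∩ Bob: 11:00–12:00, 15:00–15:15, 15:30–15:45, 17:15–18:00.
Nikolai ∩ Bob ∩ Vera: 17:15–18:00.
Nikolai ∩ Bob ∩ Vera ∩ Dilnoza: 17:15–18:00.
Windows ≥ 15 min: 17:15–18:00.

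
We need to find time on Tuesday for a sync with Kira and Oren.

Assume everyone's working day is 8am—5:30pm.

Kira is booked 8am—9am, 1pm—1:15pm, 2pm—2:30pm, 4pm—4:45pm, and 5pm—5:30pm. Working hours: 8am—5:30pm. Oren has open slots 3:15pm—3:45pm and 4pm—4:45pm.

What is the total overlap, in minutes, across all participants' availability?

30 minutes

Kira free within 08:00–17:30: 09:00–13:00, 13:15–14:00, 14:30–16:00, 16:45–17:00.
Kira ∩ Oren: 15:15–15:45.
Total common minutes: 30.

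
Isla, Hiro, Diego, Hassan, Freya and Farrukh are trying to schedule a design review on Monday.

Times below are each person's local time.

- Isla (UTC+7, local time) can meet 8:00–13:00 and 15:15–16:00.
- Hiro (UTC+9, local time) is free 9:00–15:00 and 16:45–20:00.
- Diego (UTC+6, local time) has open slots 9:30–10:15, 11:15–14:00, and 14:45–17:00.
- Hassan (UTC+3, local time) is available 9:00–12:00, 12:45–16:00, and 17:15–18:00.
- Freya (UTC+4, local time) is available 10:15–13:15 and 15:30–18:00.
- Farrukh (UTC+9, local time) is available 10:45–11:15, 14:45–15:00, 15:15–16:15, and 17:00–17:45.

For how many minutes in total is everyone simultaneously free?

0 minutes

Isla → UTC: 01:00–06:00, 08:15–09:00.
Hiro → UTC: 00:00–06:00, 07:45–11:00.
Diego → UTC: 03:30–04:15, 05:15–08:00, 08:45–11:00.
Hassan → UTC: 06:00–09:00, 09:45–13:00, 14:15–15:00.
Freya → UTC: 06:15–09:15, 11:30–14:00.
Farrukh → UTC: 01:45–02:15, 05:45–06:00, 06:15–07:15, 08:00–08:45.
Isla ∩ Hiro: 01:00–06:00, 08:15–09:00.
Isla ∩ Hiro ∩ Diego: 03:30–04:15, 05:15–06:00, 08:45–09:00.
Isla ∩ Hiro ∩ Diego ∩ Hassan: 08:45–09:00.
Isla ∩ Hiro ∩ Diego ∩ Hassan ∩ Freya: 08:45–09:00.
Isla ∩ Hiro ∩ Diego ∩ Hassan ∩ Freya ∩ Farrukh: (none).
Total common minutes: 0.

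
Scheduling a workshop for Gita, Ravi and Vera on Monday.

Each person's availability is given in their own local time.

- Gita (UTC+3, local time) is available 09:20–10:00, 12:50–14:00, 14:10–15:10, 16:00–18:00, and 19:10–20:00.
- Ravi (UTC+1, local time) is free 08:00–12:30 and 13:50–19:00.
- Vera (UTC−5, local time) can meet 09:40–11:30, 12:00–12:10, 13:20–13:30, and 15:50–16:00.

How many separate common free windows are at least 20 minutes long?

Gita → UTC: 06:20–07:00, 09:50–11:00, 11:10–12:10, 13:00–15:00, 16:10–17:00.
Ravi → UTC: 07:00–11:30, 12:50–18:00.
Vera → UTC: 14:40–16:30, 17:00–17:10, 18:20–18:30, 20:50–21:00.
Gita ∩ Ravi: 09:50–11:00, 11:10–11:30, 13:00–15:00, 16:10–17:00.
Gita ∩ Ravi ∩ Vera: 14:40–15:00, 16:10–16:30.
Windows ≥ 20 min: 14:40–15:00, 16:10–16:30.
That's 2 windows.

2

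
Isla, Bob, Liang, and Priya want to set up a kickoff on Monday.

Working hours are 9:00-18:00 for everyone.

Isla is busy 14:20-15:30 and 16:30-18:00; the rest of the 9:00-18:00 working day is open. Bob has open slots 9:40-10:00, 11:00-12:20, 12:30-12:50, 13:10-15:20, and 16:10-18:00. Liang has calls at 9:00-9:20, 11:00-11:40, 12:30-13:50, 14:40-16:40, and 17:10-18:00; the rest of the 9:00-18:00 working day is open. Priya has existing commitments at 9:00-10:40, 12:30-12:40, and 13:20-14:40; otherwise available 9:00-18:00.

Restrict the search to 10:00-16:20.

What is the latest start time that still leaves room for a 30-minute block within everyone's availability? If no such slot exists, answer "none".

Isla free within 09:00–18:00: 09:00–14:20, 15:30–16:30.
Liang free within 09:00–18:00: 09:20–11:00, 11:40–12:30, 13:50–14:40, 16:40–17:10.
Priya free within 09:00–18:00: 10:40–12:30, 12:40–13:20, 14:40–18:00.
Isla ∩ Bob: 09:40–10:00, 11:00–12:20, 12:30–12:50, 13:10–14:20, 16:10–16:30.
Isla ∩ Bob ∩ Liang: 09:40–10:00, 11:40–12:20, 13:50–14:20.
Isla ∩ Bob ∩ Liang ∩ Priya: 11:40–12:20.
Restricted to 10:00–16:20: 11:40–12:20.
Windows ≥ 30 min: 11:40–12:20.
Latest start in the last window 11:40–12:20 is 12:20 − 30 min = 11:50.

11:50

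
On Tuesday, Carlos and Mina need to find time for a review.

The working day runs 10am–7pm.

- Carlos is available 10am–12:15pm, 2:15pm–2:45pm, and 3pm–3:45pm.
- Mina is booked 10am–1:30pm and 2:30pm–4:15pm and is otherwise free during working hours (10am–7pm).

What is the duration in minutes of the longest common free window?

15 minutes

Mina free within 10:00–19:00: 13:30–14:30, 16:15–19:00.
Carlos ∩ Mina: 14:15–14:30.
Single common window of 15 minutes.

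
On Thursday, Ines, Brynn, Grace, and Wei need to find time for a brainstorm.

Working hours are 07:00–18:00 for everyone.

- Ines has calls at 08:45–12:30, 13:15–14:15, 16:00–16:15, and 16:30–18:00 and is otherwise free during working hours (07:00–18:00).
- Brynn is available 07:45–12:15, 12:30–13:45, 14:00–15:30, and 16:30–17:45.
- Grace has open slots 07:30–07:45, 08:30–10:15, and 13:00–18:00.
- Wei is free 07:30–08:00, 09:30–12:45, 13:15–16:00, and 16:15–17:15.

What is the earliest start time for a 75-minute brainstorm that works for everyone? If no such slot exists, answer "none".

14:15

Ines free within 07:00–18:00: 07:00–08:45, 12:30–13:15, 14:15–16:00, 16:15–16:30.
Ines ∩ Brynn: 07:45–08:45, 12:30–13:15, 14:15–15:30.
Ines ∩ Brynn ∩ Grace: 08:30–08:45, 13:00–13:15, 14:15–15:30.
Ines ∩ Brynn ∩ Grace ∩ Wei: 14:15–15:30.
Windows ≥ 75 min: 14:15–15:30.
Earliest such window starts at 14:15.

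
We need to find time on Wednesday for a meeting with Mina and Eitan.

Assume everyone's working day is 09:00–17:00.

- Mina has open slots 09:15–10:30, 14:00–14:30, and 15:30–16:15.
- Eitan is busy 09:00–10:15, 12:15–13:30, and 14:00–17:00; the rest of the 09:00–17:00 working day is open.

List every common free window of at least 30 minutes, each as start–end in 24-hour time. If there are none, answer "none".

none

Eitan free within 09:00–17:00: 10:15–12:15, 13:30–14:00.
Mina ∩ Eitan: 10:15–10:30.
Windows ≥ 30 min: (none).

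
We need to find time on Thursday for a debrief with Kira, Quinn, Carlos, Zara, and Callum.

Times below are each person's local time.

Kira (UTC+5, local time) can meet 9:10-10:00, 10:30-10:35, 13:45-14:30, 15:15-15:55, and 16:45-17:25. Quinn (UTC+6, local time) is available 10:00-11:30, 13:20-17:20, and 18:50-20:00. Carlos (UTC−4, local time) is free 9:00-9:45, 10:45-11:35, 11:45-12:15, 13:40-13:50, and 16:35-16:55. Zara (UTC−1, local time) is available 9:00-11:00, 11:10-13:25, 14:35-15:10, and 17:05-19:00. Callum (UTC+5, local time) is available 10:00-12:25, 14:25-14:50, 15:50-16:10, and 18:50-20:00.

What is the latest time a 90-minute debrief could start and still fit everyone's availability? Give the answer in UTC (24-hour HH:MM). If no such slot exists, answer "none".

none

Kira → UTC: 04:10–05:00, 05:30–05:35, 08:45–09:30, 10:15–10:55, 11:45–12:25.
Quinn → UTC: 04:00–05:30, 07:20–11:20, 12:50–14:00.
Carlos → UTC: 13:00–13:45, 14:45–15:35, 15:45–16:15, 17:40–17:50, 20:35–20:55.
Zara → UTC: 10:00–12:00, 12:10–14:25, 15:35–16:10, 18:05–20:00.
Callum → UTC: 05:00–07:25, 09:25–09:50, 10:50–11:10, 13:50–15:00.
Kira ∩ Quinn: 04:10–05:00, 08:45–09:30, 10:15–10:55.
Kira ∩ Quinn ∩ Carlos: (none).
Kira ∩ Quinn ∩ Carlos ∩ Zara: (none).
Kira ∩ Quinn ∩ Carlos ∩ Zara ∩ Callum: (none).
Windows ≥ 90 min: (none).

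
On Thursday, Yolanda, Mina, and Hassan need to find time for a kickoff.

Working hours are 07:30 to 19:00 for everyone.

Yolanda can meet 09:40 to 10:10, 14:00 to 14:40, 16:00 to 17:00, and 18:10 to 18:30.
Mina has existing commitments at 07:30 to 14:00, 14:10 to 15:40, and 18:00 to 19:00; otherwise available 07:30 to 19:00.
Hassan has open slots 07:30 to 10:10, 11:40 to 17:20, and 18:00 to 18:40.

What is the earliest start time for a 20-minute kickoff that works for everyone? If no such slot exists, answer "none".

16:00

Mina free within 07:30–19:00: 14:00–14:10, 15:40–18:00.
Yolanda ∩ Mina: 14:00–14:10, 16:00–17:00.
Yolanda ∩ Mina ∩ Hassan: 14:00–14:10, 16:00–17:00.
Windows ≥ 20 min: 16:00–17:00.
Earliest such window starts at 16:00.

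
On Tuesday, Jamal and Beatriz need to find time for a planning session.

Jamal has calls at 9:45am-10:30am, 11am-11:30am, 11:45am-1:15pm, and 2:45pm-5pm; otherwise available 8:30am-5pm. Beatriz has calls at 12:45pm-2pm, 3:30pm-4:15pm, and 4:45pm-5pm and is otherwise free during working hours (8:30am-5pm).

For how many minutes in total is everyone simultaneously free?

165 minutes

Jamal free within 08:30–17:00: 08:30–09:45, 10:30–11:00, 11:30–11:45, 13:15–14:45.
Beatriz free within 08:30–17:00: 08:30–12:45, 14:00–15:30, 16:15–16:45.
Jamal ∩ Beatriz: 08:30–09:45, 10:30–11:00, 11:30–11:45, 14:00–14:45.
Total common minutes: 75 + 30 + 15 + 45 = 165.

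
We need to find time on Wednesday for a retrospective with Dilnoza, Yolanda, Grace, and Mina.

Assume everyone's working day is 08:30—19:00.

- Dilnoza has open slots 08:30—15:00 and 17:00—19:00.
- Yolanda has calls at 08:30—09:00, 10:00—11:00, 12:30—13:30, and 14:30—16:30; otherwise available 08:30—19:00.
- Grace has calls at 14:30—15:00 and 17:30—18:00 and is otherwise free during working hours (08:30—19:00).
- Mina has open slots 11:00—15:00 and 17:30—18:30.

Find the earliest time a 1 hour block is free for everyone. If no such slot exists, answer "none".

Yolanda free within 08:30–19:00: 09:00–10:00, 11:00–12:30, 13:30–14:30, 16:30–19:00.
Grace free within 08:30–19:00: 08:30–14:30, 15:00–17:30, 18:00–19:00.
Dilnoza ∩ Yolanda: 09:00–10:00, 11:00–12:30, 13:30–14:30, 17:00–19:00.
Dilnoza ∩ Yolanda ∩ Grace: 09:00–10:00, 11:00–12:30, 13:30–14:30, 17:00–17:30, 18:00–19:00.
Dilnoza ∩ Yolanda ∩ Grace ∩ Mina: 11:00–12:30, 13:30–14:30, 18:00–18:30.
Windows ≥ 60 min: 11:00–12:30, 13:30–14:30.
Earliest such window starts at 11:00.

11:00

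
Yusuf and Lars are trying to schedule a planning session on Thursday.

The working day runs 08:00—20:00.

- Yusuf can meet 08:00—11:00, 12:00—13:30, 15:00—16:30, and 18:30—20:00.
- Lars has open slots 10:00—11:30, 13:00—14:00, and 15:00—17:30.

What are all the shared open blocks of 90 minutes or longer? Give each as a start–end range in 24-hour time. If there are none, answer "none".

Yusuf ∩ Lars: 10:00–11:00, 13:00–13:30, 15:00–16:30.
Windows ≥ 90 min: 15:00–16:30.

15:00–16:30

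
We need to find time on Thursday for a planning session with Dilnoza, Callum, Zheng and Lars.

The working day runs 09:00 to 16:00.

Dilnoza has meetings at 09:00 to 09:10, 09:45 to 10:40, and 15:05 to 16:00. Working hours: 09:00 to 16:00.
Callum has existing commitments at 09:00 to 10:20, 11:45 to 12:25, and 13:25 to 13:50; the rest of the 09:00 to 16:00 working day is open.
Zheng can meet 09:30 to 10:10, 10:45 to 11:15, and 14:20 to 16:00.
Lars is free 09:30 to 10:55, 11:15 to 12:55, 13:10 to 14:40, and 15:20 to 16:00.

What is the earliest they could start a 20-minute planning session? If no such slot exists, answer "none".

14:20

Dilnoza free within 09:00–16:00: 09:10–09:45, 10:40–15:05.
Callum free within 09:00–16:00: 10:20–11:45, 12:25–13:25, 13:50–16:00.
Dilnoza ∩ Callum: 10:40–11:45, 12:25–13:25, 13:50–15:05.
Dilnoza ∩ Callum ∩ Zheng: 10:45–11:15, 14:20–15:05.
Dilnoza ∩ Callum ∩ Zheng ∩ Lars: 10:45–10:55, 14:20–14:40.
Windows ≥ 20 min: 14:20–14:40.
Earliest such window starts at 14:20.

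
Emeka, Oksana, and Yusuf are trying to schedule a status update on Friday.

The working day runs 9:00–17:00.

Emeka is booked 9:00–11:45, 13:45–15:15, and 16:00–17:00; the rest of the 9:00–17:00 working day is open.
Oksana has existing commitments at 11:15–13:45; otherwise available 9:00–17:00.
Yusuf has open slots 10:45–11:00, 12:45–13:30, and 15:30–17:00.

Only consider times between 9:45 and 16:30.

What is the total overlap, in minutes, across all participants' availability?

Emeka free within 09:00–17:00: 11:45–13:45, 15:15–16:00.
Oksana free within 09:00–17:00: 09:00–11:15, 13:45–17:00.
Emeka ∩ Oksana: 15:15–16:00.
Emeka ∩ Oksana ∩ Yusuf: 15:30–16:00.
Restricted to 09:45–16:30: 15:30–16:00.
Total common minutes: 30.

30 minutes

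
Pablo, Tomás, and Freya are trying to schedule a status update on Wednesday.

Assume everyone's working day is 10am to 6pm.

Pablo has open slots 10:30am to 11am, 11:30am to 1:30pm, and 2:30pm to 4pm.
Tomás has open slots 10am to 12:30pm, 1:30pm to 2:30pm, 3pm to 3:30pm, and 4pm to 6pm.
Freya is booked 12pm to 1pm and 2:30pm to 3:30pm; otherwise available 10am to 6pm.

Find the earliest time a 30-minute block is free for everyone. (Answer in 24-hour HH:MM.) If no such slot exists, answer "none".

Freya free within 10:00–18:00: 10:00–12:00, 13:00–14:30, 15:30–18:00.
Pablo ∩ Tomás: 10:30–11:00, 11:30–12:30, 15:00–15:30.
Pablo ∩ Tomás ∩ Freya: 10:30–11:00, 11:30–12:00.
Windows ≥ 30 min: 10:30–11:00, 11:30–12:00.
Earliest such window starts at 10:30.

10:30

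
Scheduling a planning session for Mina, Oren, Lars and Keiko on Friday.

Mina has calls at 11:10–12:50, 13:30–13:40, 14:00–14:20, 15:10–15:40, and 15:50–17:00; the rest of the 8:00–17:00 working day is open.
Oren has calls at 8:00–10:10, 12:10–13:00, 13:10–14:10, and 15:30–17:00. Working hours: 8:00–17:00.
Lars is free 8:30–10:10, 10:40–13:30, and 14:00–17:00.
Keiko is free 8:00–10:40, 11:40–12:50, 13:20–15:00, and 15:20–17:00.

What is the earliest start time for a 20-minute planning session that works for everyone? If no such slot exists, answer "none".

Mina free within 08:00–17:00: 08:00–11:10, 12:50–13:30, 13:40–14:00, 14:20–15:10, 15:40–15:50.
Oren free within 08:00–17:00: 10:10–12:10, 13:00–13:10, 14:10–15:30.
Mina ∩ Oren: 10:10–11:10, 13:00–13:10, 14:20–15:10.
Mina ∩ Oren ∩ Lars: 10:40–11:10, 13:00–13:10, 14:20–15:10.
Mina ∩ Oren ∩ Lars ∩ Keiko: 14:20–15:00.
Windows ≥ 20 min: 14:20–15:00.
Earliest such window starts at 14:20.

14:20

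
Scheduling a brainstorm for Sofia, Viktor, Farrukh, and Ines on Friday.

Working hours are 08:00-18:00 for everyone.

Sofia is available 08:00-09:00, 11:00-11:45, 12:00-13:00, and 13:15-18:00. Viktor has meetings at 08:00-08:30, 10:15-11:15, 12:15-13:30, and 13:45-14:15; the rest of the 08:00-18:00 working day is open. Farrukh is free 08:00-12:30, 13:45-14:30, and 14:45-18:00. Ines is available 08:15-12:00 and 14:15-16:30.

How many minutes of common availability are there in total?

Viktor free within 08:00–18:00: 08:30–10:15, 11:15–12:15, 13:30–13:45, 14:15–18:00.
Sofia ∩ Viktor: 08:30–09:00, 11:15–11:45, 12:00–12:15, 13:30–13:45, 14:15–18:00.
Sofia ∩ Viktor ∩ Farrukh: 08:30–09:00, 11:15–11:45, 12:00–12:15, 14:15–14:30, 14:45–18:00.
Sofia ∩ Viktor ∩ Farrukh ∩ Ines: 08:30–09:00, 11:15–11:45, 14:15–14:30, 14:45–16:30.
Total common minutes: 30 + 30 + 15 + 105 = 180.

180 minutes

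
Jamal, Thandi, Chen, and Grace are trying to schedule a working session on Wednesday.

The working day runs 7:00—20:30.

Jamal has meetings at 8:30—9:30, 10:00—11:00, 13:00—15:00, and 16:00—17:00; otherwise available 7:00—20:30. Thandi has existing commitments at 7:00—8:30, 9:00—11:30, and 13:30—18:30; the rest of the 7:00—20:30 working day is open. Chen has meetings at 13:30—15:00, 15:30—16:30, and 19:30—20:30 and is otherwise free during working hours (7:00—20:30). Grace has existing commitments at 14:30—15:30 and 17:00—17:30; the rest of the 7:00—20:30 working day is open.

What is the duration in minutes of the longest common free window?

90 minutes

Jamal free within 07:00–20:30: 07:00–08:30, 09:30–10:00, 11:00–13:00, 15:00–16:00, 17:00–20:30.
Thandi free within 07:00–20:30: 08:30–09:00, 11:30–13:30, 18:30–20:30.
Chen free within 07:00–20:30: 07:00–13:30, 15:00–15:30, 16:30–19:30.
Grace free within 07:00–20:30: 07:00–14:30, 15:30–17:00, 17:30–20:30.
Jamal ∩ Thandi: 11:30–13:00, 18:30–20:30.
Jamal ∩ Thandi ∩ Chen: 11:30–13:00, 18:30–19:30.
Jamal ∩ Thandi ∩ Chen ∩ Grace: 11:30–13:00, 18:30–19:30.
Common window lengths: 90, 60 min; longest is 90.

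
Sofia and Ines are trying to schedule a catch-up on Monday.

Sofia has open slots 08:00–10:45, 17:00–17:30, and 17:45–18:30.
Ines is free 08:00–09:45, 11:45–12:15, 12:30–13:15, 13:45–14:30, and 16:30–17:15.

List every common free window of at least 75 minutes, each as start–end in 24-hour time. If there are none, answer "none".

08:00–09:45

Sofia ∩ Ines: 08:00–09:45, 17:00–17:15.
Windows ≥ 75 min: 08:00–09:45.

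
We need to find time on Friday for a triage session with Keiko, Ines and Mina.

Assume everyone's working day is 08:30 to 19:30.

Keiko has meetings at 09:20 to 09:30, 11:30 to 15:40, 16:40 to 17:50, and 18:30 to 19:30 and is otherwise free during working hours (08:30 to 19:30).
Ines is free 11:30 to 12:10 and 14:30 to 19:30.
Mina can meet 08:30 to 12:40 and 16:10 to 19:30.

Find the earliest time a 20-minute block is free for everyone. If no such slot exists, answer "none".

16:10

Keiko free within 08:30–19:30: 08:30–09:20, 09:30–11:30, 15:40–16:40, 17:50–18:30.
Keiko ∩ Ines: 15:40–16:40, 17:50–18:30.
Keiko ∩ Ines ∩ Mina: 16:10–16:40, 17:50–18:30.
Windows ≥ 20 min: 16:10–16:40, 17:50–18:30.
Earliest such window starts at 16:10.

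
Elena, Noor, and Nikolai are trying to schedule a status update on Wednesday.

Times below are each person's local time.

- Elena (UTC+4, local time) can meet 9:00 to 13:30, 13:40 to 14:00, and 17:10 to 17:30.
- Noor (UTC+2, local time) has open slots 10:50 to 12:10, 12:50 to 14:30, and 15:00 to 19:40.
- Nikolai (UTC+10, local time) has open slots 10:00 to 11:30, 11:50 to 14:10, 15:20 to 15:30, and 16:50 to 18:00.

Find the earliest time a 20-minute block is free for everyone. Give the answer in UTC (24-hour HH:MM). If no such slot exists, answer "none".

Elena → UTC: 05:00–09:30, 09:40–10:00, 13:10–13:30.
Noor → UTC: 08:50–10:10, 10:50–12:30, 13:00–17:40.
Nikolai → UTC: 00:00–01:30, 01:50–04:10, 05:20–05:30, 06:50–08:00.
Elena ∩ Noor: 08:50–09:30, 09:40–10:00, 13:10–13:30.
Elena ∩ Noor ∩ Nikolai: (none).
Windows ≥ 20 min: (none).

none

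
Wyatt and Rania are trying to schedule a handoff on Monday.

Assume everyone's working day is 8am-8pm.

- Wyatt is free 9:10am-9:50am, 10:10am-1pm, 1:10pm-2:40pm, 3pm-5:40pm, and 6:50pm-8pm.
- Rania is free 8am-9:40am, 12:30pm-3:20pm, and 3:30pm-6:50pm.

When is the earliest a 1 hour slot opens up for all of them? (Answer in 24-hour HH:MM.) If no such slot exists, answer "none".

Wyatt ∩ Rania: 09:10–09:40, 12:30–13:00, 13:10–14:40, 15:00–15:20, 15:30–17:40.
Windows ≥ 60 min: 13:10–14:40, 15:30–17:40.
Earliest such window starts at 13:10.

13:10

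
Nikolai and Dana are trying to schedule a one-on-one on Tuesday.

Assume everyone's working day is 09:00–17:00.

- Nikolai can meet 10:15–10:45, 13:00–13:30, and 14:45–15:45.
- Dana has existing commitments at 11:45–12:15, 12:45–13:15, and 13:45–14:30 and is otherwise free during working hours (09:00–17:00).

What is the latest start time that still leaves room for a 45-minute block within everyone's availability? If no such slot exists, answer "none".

15:00

Dana free within 09:00–17:00: 09:00–11:45, 12:15–12:45, 13:15–13:45, 14:30–17:00.
Nikolai ∩ Dana: 10:15–10:45, 13:15–13:30, 14:45–15:45.
Windows ≥ 45 min: 14:45–15:45.
Latest start in the last window 14:45–15:45 is 15:45 − 45 min = 15:00.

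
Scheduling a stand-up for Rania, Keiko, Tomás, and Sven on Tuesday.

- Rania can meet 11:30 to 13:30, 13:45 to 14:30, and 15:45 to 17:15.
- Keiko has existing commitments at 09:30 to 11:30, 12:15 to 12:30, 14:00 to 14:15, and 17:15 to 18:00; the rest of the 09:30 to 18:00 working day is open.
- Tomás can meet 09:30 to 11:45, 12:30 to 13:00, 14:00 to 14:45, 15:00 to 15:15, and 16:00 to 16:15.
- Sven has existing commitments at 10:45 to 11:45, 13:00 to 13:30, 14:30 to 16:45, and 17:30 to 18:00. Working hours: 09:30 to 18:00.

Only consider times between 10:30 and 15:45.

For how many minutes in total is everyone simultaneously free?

45 minutes

Keiko free within 09:30–18:00: 11:30–12:15, 12:30–14:00, 14:15–17:15.
Sven free within 09:30–18:00: 09:30–10:45, 11:45–13:00, 13:30–14:30, 16:45–17:30.
Rania ∩ Keiko: 11:30–12:15, 12:30–13:30, 13:45–14:00, 14:15–14:30, 15:45–17:15.
Rania ∩ Keiko ∩ Tomás: 11:30–11:45, 12:30–13:00, 14:15–14:30, 16:00–16:15.
Rania ∩ Keiko ∩ Tomás ∩ Sven: 12:30–13:00, 14:15–14:30.
Restricted to 10:30–15:45: 12:30–13:00, 14:15–14:30.
Total common minutes: 30 + 15 = 45.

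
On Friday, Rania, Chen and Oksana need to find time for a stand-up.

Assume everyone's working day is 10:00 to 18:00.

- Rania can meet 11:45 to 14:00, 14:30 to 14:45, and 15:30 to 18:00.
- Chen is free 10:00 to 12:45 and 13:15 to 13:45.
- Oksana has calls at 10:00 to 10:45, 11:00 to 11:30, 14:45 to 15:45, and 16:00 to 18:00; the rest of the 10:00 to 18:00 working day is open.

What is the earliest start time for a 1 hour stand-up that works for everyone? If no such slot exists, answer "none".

Oksana free within 10:00–18:00: 10:45–11:00, 11:30–14:45, 15:45–16:00.
Rania ∩ Chen: 11:45–12:45, 13:15–13:45.
Rania ∩ Chen ∩ Oksana: 11:45–12:45, 13:15–13:45.
Windows ≥ 60 min: 11:45–12:45.
Earliest such window starts at 11:45.

11:45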